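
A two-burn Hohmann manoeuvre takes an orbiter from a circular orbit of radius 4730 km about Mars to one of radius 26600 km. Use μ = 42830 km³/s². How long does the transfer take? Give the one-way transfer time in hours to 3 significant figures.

t = 8.27 hours

The Hohmann ellipse has a_t = (r₁ + r₂)/2 = 15665 km.
By Kepler's third law the transfer-orbit period is T = 2π√(a_t³/μ), so t = T/2 = 29760 s.
Converting: 29760 s ÷ 3600 s/hour = 8.27 hours.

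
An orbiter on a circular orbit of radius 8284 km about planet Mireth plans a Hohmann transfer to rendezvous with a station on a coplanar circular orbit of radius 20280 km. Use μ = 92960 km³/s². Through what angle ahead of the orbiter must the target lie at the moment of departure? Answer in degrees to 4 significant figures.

Semi-major axis of the transfer orbit: a_t = (8284 + 20280)/2 = 14282 km.
The half-period of the transfer ellipse is t = π√(a_t³/μ) = 17587 s.
Target angular speed ω₂ = √(μ/r₂³) = 1.0557×10^-4 rad/s.
Angle swept by the target during transfer: ω₂·t = 1.8567 rad = 106.38°.
The orbiter traverses 180° on the transfer ellipse, so the target must lead by 180° − 106.38° = 73.62°.

φ = 73.62°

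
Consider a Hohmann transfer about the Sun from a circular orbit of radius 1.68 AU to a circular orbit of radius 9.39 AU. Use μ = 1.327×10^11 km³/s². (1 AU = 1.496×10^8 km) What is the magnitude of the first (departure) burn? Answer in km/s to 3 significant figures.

Δv₁ = 6.95 km/s

In km: r₁ = 1.68 × 1.496×10^8 = 2.51328×10^8 km; r₂ = 9.39 × 1.496×10^8 = 1.404744×10^9 km.
Transfer-ellipse semi-major axis a_t = (r₁ + r₂)/2 = (2.51328×10^8 + 1.404744×10^9)/2 = 8.28036×10^8 km.
On the circular orbit at r = 2.51328×10^8 km, v_c = √(μ/r) = 22.978 km/s.
Transfer-orbit speed at the same r (vis-viva, a = a_t): v_t = √[μ(2/r − 1/a_t)] = 29.929 km/s.
Δv₁ = |v_t − v_c| = |29.929 − 22.978| = 6.951 km/s.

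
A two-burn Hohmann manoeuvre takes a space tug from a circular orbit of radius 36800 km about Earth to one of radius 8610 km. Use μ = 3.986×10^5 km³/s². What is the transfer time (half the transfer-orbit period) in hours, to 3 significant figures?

The Hohmann ellipse has a_t = (r₁ + r₂)/2 = 22705 km.
Transfer time t = π√(a_t³/μ) = π√((22705)³ / 3.986×10^5) = 17020 s.
Converting: 17020 s ÷ 3600 s/hour = 4.73 hours.

t = 4.73 hours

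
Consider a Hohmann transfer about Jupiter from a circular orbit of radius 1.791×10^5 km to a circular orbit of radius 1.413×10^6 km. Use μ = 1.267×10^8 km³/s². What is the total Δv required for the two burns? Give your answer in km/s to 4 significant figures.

Δv = 13.82 km/s

The Hohmann ellipse has a_t = (r₁ + r₂)/2 = 7.9605×10^5 km.
Circular speed at r₁: v₁ = √(μ/r₁) = √(1.267×10^8/1.791×10^5) = 26.5975 km/s.
On the transfer ellipse at r₁, v² = μ(2/r − 1/a) gives v_p = √[μ(2/r₁ − 1/a_t)] = 35.4357 km/s.
First burn Δv₁ = |v_p − v₁| = 8.838 km/s.
At r₂, v₂ = √(μ/r₂) = 9.4693 km/s.
Transfer-orbit speed at r₂: v_a = √[μ(2/r₂ − 1/a_t)] = 4.4915 km/s.
Second burn Δv₂ = |v₂ − v_a| = 4.978 km/s.
Total Δv = Δv₁ + Δv₂ = 13.82 km/s.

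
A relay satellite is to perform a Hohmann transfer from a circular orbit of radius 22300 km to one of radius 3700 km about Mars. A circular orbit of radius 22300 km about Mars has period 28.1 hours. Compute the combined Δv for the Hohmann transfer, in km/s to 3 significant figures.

From Kepler's third law T² = 4π²r³/μ at r = 22300 km, T = 28.1 hours = 28.1 × 3600 s = 1.0116×10^5 s: μ = 4π²r³/T² = 42781.6 km³/s².
Semi-major axis of the transfer orbit: a_t = (22300 + 3700)/2 = 13000 km.
Circular speed at r₁: v₁ = √(μ/r₁) = √(42781.6/22300) = 1.3851 km/s.
Transfer-orbit speed at r₁ (vis-viva equation): v_a = √[μ(2/r₁ − 1/a_t)] = 0.73893 km/s.
First burn Δv₁ = |v_a − v₁| = 0.6462 km/s.
Circular speed at r₂: v₂ = √(μ/r₂) = 3.4004 km/s.
Transfer-orbit speed at r₂: v_p = √[μ(2/r₂ − 1/a_t)] = 4.4536 km/s.
Second burn Δv₂ = |v₂ − v_p| = 1.053 km/s.
Total Δv = Δv₁ + Δv₂ = 1.699 km/s.

Δv = 1.70 km/s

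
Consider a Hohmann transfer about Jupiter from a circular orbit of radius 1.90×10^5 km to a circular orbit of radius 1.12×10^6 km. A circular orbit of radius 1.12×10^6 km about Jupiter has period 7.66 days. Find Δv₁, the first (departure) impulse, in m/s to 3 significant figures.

Δv₁ = 7940 m/s

From Kepler's third law T² = 4π²r³/μ at r = 1.12×10^6 km, T = 7.66 days = 7.66 × 86400 s = 6.61824×10^5 s: μ = 4π²r³/T² = 1.26628×10^8 km³/s².
Semi-major axis of the transfer orbit: a_t = (1.900×10^5 + 1.120×10^6)/2 = 6.550×10^5 km.
On the circular orbit at r = 1.900×10^5 km, v_c = √(μ/r) = 25.816 km/s.
Transfer-orbit speed at the same r (vis-viva, a = a_t): v_t = √[μ(2/r − 1/a_t)] = 33.758 km/s.
Δv₁ = |v_t − v_c| = |33.758 − 25.816| = 7.942 km/s.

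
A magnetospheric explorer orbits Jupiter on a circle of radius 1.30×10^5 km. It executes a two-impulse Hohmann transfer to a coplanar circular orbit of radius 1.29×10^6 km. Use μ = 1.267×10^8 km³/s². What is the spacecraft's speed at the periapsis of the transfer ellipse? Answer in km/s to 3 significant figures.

The Hohmann ellipse has a_t = (r₁ + r₂)/2 = 7.100×10^5 km.
At periapsis, r = 1.300×10^5 km.
Vis-viva: v = √[μ(2/r − 1/a_t)] = √[1.267×10^8 × (2/1.300×10^5 − 1/7.100×10^5)] = 42.08 km/s.

v = 42.1 km/s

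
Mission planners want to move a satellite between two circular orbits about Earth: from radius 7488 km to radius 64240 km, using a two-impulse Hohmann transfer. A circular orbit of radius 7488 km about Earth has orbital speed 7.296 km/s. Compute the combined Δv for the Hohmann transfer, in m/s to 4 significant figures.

From the circular-orbit relation v² = μ/r at r = 7488 km: μ = v²r = (7.296)² × 7488 = 3.98598×10^5 km³/s².
The Hohmann ellipse has a_t = (r₁ + r₂)/2 = 35864 km.
At r₁ the circular-orbit speed is v₁ = √(μ/r₁) = 7.2960 km/s.
On the transfer ellipse at r₁, v² = μ(2/r − 1/a) gives v_p = √[μ(2/r₁ − 1/a_t)] = 9.7647 km/s.
First burn Δv₁ = |v_p − v₁| = 2.4687 km/s.
Circular speed at r₂: v₂ = √(μ/r₂) = 2.4909 km/s.
Transfer-orbit speed at r₂: v_a = √[μ(2/r₂ − 1/a_t)] = 1.1382 km/s.
Second burn Δv₂ = |v₂ − v_a| = 1.3527 km/s.
Δv = Δv₁ + Δv₂ = 2.4687 + 1.3527 = 3.821 km/s.

Δv = 3821 m/s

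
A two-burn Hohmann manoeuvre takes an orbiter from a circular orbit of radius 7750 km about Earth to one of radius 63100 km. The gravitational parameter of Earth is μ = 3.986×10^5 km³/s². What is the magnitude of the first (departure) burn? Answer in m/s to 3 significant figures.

Transfer-ellipse semi-major axis a_t = (r₁ + r₂)/2 = (7750 + 63100)/2 = 35425 km.
On the circular orbit at r = 7750 km, v_c = √(μ/r) = 7.1716 km/s.
Vis-viva on the transfer ellipse at r = 7750 km gives v_t = √[μ(2/r − 1/a_t)] = 9.5714 km/s.
Δv₁ = |v_t − v_c| = |9.5714 − 7.1716| = 2.400 km/s.

Δv₁ = 2400 m/s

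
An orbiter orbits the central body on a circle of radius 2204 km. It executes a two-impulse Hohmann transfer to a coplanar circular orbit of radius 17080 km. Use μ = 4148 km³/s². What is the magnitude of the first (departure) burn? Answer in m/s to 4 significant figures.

The Hohmann ellipse has a_t = (r₁ + r₂)/2 = 9642 km.
On the circular orbit at r = 2204 km, v_c = √(μ/r) = 1.372 km/s.
Vis-viva on the transfer ellipse at r = 2204 km gives v_t = √[μ(2/r − 1/a_t)] = 1.826 km/s.
Δv₁ = |v_t − v_c| = |1.826 − 1.372| = 0.4540 km/s.

Δv₁ = 454.0 m/s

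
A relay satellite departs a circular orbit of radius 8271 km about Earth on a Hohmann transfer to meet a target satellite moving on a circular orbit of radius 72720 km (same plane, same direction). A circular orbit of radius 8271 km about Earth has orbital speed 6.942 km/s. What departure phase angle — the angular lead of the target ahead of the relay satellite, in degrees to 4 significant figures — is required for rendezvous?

From the circular-orbit relation v² = μ/r at r = 8271 km: μ = v²r = (6.942)² × 8271 = 3.98591×10^5 km³/s².
Transfer-ellipse semi-major axis a_t = (r₁ + r₂)/2 = (8271 + 72720)/2 = 40495.5 km.
The half-period of the transfer ellipse is t = π√(a_t³/μ) = 40551 s.
Target angular speed ω₂ = √(μ/r₂³) = 3.2195×10^-5 rad/s.
Angle swept by the target during transfer: ω₂·t = 1.3055 rad = 74.80°.
Arrival is 180° from departure on the ellipse, so φ = 180° − 74.80° = 105.2°.

φ = 105.2°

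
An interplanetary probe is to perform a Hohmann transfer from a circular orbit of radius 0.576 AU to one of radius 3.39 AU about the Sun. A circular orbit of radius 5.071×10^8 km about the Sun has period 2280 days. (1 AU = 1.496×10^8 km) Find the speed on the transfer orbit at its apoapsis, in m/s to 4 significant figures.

v = 8717 m/s

From Kepler's third law T² = 4π²r³/μ at r = 5.071×10^8 km, T = 2280 days = 2280 × 86400 s = 1.96992×10^8 s: μ = 4π²r³/T² = 1.32661×10^11 km³/s².
In km: r₁ = 0.576 × 1.496×10^8 = 8.61696×10^7 km; r₂ = 3.39 × 1.496×10^8 = 5.07144×10^8 km.
Transfer-ellipse semi-major axis a_t = (r₁ + r₂)/2 = (8.61696×10^7 + 5.07144×10^8)/2 = 2.966568×10^8 km.
The apoapsis of the transfer ellipse is at r = 5.07144×10^8 km.
From the vis-viva equation, v = √[μ(2/r − 1/a_t)] = 8.717 km/s.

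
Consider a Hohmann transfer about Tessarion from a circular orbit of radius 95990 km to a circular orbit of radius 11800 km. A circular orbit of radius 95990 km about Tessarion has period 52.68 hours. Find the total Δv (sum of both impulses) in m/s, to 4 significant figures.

Δv = 4727 m/s

From Kepler's third law T² = 4π²r³/μ at r = 95990 km, T = 52.68 hours = 52.68 × 3600 s = 1.89648×10^5 s: μ = 4π²r³/T² = 9.70826×10^5 km³/s².
The Hohmann ellipse has a_t = (r₁ + r₂)/2 = 53895 km.
Circular speed at r₁: v₁ = √(μ/r₁) = √(9.70826×10^5/95990) = 3.180 km/s.
On the transfer ellipse at r₁, vis-viva equation gives v_a = √[μ(2/r₁ − 1/a_t)] = 1.488 km/s.
First burn Δv₁ = |v_a − v₁| = 1.692 km/s.
At r₂, v₂ = √(μ/r₂) = 9.07047 km/s.
Transfer-orbit speed at r₂: v_p = √[μ(2/r₂ − 1/a_t)] = 12.1051 km/s.
Second burn Δv₂ = |v₂ − v_p| = 3.035 km/s.
Total Δv = Δv₁ + Δv₂ = 4.727 km/s.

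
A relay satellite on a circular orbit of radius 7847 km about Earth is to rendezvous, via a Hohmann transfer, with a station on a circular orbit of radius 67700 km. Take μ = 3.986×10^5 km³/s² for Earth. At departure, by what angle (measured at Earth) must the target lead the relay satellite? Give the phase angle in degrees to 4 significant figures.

The Hohmann ellipse has a_t = (r₁ + r₂)/2 = 37773.5 km.
Transfer time t = π√(a_t³/μ) = 36531 s.
The target's mean motion on its circular orbit is ω₂ = √(μ/r₂³) = 3.5841×10^-5 rad/s.
Angle swept by the target during transfer: ω₂·t = 1.3093 rad = 75.02°.
The relay satellite traverses 180° on the transfer ellipse, so the target must lead by 180° − 75.02° = 105.0°.

φ = 105.0°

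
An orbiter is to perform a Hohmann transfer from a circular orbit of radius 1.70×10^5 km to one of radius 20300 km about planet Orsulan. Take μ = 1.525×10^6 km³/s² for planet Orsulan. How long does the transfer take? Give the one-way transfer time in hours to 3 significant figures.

t = 20.7 hours

Transfer-ellipse semi-major axis a_t = (r₁ + r₂)/2 = (1.700×10^5 + 20300)/2 = 95150 km.
By Kepler's third law the transfer-orbit period is T = 2π√(a_t³/μ), so t = T/2 = 74670 s.
Converting: 74670 s ÷ 3600 s/hour = 20.7 hours.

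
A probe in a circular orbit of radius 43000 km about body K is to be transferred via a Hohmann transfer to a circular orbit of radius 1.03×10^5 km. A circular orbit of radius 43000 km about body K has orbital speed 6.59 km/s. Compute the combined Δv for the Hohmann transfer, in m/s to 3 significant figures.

Δv = 2230 m/s

From the circular-orbit relation v² = μ/r at r = 43000 km: μ = v²r = (6.59)² × 43000 = 1.86741×10^6 km³/s².
Transfer-ellipse semi-major axis a_t = (r₁ + r₂)/2 = (43000 + 1.030×10^5)/2 = 73000 km.
Circular speed at r₁: v₁ = √(μ/r₁) = √(1.86741×10^6/43000) = 6.590 km/s.
Transfer-orbit speed at r₁ (v² = μ(2/r − 1/a)): v_p = √[μ(2/r₁ − 1/a_t)] = 7.828 km/s.
First burn Δv₁ = |v_p − v₁| = 1.238 km/s.
Circular speed at r₂: v₂ = √(μ/r₂) = 4.258 km/s.
Transfer-orbit speed at r₂: v_a = √[μ(2/r₂ − 1/a_t)] = 3.268 km/s.
Second burn Δv₂ = |v₂ − v_a| = 0.9900 km/s.
Δv = Δv₁ + Δv₂ = 1.238 + 0.9900 = 2.228 km/s.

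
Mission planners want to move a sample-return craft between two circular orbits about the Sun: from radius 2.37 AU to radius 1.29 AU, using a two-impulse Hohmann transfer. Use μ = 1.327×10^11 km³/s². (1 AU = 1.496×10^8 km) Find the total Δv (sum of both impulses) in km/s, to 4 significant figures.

Δv = 6.722 km/s

In km: r₁ = 2.37 × 1.496×10^8 = 3.54552×10^8 km; r₂ = 1.29 × 1.496×10^8 = 1.92984×10^8 km.
The Hohmann ellipse has a_t = (r₁ + r₂)/2 = 2.73768×10^8 km.
Circular speed at r₁: v₁ = √(μ/r₁) = √(1.327×10^11/3.54552×10^8) = 19.346 km/s.
On the transfer ellipse at r₁, vis-viva gives v_a = √[μ(2/r₁ − 1/a_t)] = 16.243 km/s.
First burn Δv₁ = |v_a − v₁| = 3.103 km/s.
Circular speed at r₂: v₂ = √(μ/r₂) = 26.223 km/s.
Transfer-orbit speed at r₂: v_p = √[μ(2/r₂ − 1/a_t)] = 29.842 km/s.
Second burn Δv₂ = |v₂ − v_p| = 3.619 km/s.
Total Δv = Δv₁ + Δv₂ = 6.722 km/s.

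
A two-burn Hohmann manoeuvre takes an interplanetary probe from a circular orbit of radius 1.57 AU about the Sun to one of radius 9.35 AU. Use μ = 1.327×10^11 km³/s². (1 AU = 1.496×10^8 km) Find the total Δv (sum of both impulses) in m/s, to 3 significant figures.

Δv = 11900 m/s

In km: r₁ = 1.57 × 1.496×10^8 = 2.34872×10^8 km; r₂ = 9.35 × 1.496×10^8 = 1.39876×10^9 km.
Transfer-ellipse semi-major axis a_t = (r₁ + r₂)/2 = (2.34872×10^8 + 1.39876×10^9)/2 = 8.16816×10^8 km.
Circular speed at r₁: v₁ = √(μ/r₁) = √(1.327×10^11/2.34872×10^8) = 23.7695 km/s.
Transfer-orbit speed at r₁ (vis-viva equation): v_p = √[μ(2/r₁ − 1/a_t)] = 31.1049 km/s.
First burn Δv₁ = |v_p − v₁| = 7.335 km/s.
Circular speed at r₂: v₂ = √(μ/r₂) = 9.740 km/s.
Transfer-orbit speed at r₂: v_a = √[μ(2/r₂ − 1/a_t)] = 5.223 km/s.
Second burn Δv₂ = |v₂ − v_a| = 4.517 km/s.
Total Δv = Δv₁ + Δv₂ = 11.85 km/s.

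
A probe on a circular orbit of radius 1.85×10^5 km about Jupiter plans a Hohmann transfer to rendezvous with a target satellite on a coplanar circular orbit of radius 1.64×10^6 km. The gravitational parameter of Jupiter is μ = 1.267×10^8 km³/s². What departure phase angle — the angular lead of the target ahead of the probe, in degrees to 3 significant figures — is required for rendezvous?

φ = 105°

Semi-major axis of the transfer orbit: a_t = (1.850×10^5 + 1.640×10^6)/2 = 9.125×10^5 km.
The half-period of the transfer ellipse is t = π√(a_t³/μ) = 2.433×10^5 s.
Target angular speed ω₂ = √(μ/r₂³) = 5.359×10^-6 rad/s.
Angle swept by the target during transfer: ω₂·t = 1.304 rad = 74.71°.
The probe traverses 180° on the transfer ellipse, so the target must lead by 180° − 74.71° = 105°.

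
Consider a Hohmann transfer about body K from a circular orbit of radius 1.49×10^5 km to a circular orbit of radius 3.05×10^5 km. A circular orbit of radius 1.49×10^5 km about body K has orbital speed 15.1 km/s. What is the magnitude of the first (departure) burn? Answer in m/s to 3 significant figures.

Δv₁ = 2400 m/s

From the circular-orbit relation v² = μ/r at r = 1.49×10^5 km: μ = v²r = (15.1)² × 1.49×10^5 = 3.39735×10^7 km³/s².
Transfer-ellipse semi-major axis a_t = (r₁ + r₂)/2 = (1.490×10^5 + 3.050×10^5)/2 = 2.270×10^5 km.
On the circular orbit at r = 1.490×10^5 km, v_c = √(μ/r) = 15.100 km/s.
Transfer-orbit speed at the same r (vis-viva, a = a_t): v_t = √[μ(2/r − 1/a_t)] = 17.503 km/s.
Δv₁ = |v_t − v_c| = |17.503 − 15.100| = 2.403 km/s.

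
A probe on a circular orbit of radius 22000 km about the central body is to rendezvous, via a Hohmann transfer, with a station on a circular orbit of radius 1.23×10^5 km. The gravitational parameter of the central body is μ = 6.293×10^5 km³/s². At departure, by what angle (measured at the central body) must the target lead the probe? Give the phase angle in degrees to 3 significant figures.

Transfer-ellipse semi-major axis a_t = (r₁ + r₂)/2 = (22000 + 1.230×10^5)/2 = 72500 km.
The half-period of the transfer ellipse is t = π√(a_t³/μ) = 77310 s.
The target's mean motion on its circular orbit is ω₂ = √(μ/r₂³) = 1.839×10^-5 rad/s.
Angle swept by the target during transfer: ω₂·t = 1.4217 rad = 81.46°.
Arrival is 180° from departure on the ellipse, so φ = 180° − 81.46° = 98.5°.

φ = 98.5°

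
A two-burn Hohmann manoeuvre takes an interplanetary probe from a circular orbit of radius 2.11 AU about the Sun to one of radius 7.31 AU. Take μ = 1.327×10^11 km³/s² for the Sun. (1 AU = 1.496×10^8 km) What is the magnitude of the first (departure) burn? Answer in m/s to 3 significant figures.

Δv₁ = 5040 m/s

In km: r₁ = 2.11 × 1.496×10^8 = 3.15656×10^8 km; r₂ = 7.31 × 1.496×10^8 = 1.093576×10^9 km.
Transfer-ellipse semi-major axis a_t = (r₁ + r₂)/2 = (3.15656×10^8 + 1.093576×10^9)/2 = 7.04616×10^8 km.
On the circular orbit at r = 3.15656×10^8 km, v_c = √(μ/r) = 20.50 km/s.
Transfer-orbit speed at the same r (vis-viva, a = a_t): v_t = √[μ(2/r − 1/a_t)] = 25.54 km/s.
Δv₁ = |v_t − v_c| = |25.54 − 20.50| = 5.040 km/s.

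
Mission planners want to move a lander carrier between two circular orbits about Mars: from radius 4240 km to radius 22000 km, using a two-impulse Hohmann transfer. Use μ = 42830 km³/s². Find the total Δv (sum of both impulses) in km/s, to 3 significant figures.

Δv = 1.54 km/s

The Hohmann ellipse has a_t = (r₁ + r₂)/2 = 13120 km.
At r₁ the circular-orbit speed is v₁ = √(μ/r₁) = 3.17827 km/s.
On the transfer ellipse at r₁, vis-viva equation gives v_p = √[μ(2/r₁ − 1/a_t)] = 4.11562 km/s.
First burn Δv₁ = |v_p − v₁| = 0.93735 km/s.
At r₂, v₂ = √(μ/r₂) = 1.39528 km/s.
Transfer-orbit speed at r₂: v_a = √[μ(2/r₂ − 1/a_t)] = 0.793193 km/s.
Second burn Δv₂ = |v₂ − v_a| = 0.60209 km/s.
Δv = Δv₁ + Δv₂ = 0.93735 + 0.60209 = 1.539 km/s.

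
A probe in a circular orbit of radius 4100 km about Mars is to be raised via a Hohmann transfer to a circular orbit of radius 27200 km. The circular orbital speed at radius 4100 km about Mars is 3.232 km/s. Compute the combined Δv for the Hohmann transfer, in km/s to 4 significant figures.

Δv = 1.641 km/s

From the circular-orbit relation v² = μ/r at r = 4100 km: μ = v²r = (3.232)² × 4100 = 42827.9 km³/s².
Transfer-ellipse semi-major axis a_t = (r₁ + r₂)/2 = (4100 + 27200)/2 = 15650 km.
Circular speed at r₁: v₁ = √(μ/r₁) = √(42827.9/4100) = 3.2320 km/s.
Transfer-orbit speed at r₁ (v² = μ(2/r − 1/a)): v_p = √[μ(2/r₁ − 1/a_t)] = 4.2609 km/s.
First burn Δv₁ = |v_p − v₁| = 1.0289 km/s.
Circular speed at r₂: v₂ = √(μ/r₂) = 1.25481 km/s.
Transfer-orbit speed at r₂: v_a = √[μ(2/r₂ − 1/a_t)] = 0.642264 km/s.
Second burn Δv₂ = |v₂ − v_a| = 0.61255 km/s.
Δv = Δv₁ + Δv₂ = 1.0289 + 0.61255 = 1.641 km/s.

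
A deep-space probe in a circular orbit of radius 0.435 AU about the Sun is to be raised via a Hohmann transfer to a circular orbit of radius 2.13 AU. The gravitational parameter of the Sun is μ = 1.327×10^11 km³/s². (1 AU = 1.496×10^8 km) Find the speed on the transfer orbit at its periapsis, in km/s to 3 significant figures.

In km: r₁ = 0.435 × 1.496×10^8 = 6.5076×10^7 km; r₂ = 2.13 × 1.496×10^8 = 3.18648×10^8 km.
The Hohmann ellipse has a_t = (r₁ + r₂)/2 = 1.91862×10^8 km.
The periapsis of the transfer ellipse is at r = 6.5076×10^7 km.
Vis-viva: v = √[μ(2/r − 1/a_t)] = √[1.327×10^11 × (2/6.5076×10^7 − 1/1.91862×10^8)] = 58.20 km/s.

v = 58.2 km/s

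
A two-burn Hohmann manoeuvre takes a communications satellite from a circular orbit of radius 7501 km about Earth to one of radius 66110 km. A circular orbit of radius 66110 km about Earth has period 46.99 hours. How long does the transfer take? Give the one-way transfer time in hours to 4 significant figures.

From Kepler's third law T² = 4π²r³/μ at r = 66110 km, T = 46.99 hours = 46.99 × 3600 s = 1.69164×10^5 s: μ = 4π²r³/T² = 3.98607×10^5 km³/s².
The Hohmann ellipse has a_t = (r₁ + r₂)/2 = 36805.5 km.
Half the transfer-orbit period gives t = π√(a_t³/μ) = 35136 s.
Converting: 35136 s ÷ 3600 s/hour = 9.760 hours.

t = 9.760 hours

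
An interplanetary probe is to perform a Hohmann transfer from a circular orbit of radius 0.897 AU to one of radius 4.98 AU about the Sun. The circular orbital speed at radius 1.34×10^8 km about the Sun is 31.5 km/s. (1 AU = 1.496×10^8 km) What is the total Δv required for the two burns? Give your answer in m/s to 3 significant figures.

From the circular-orbit relation v² = μ/r at r = 1.34×10^8 km: μ = v²r = (31.5)² × 1.34×10^8 = 1.32962×10^11 km³/s².
In km: r₁ = 0.897 × 1.496×10^8 = 1.341912×10^8 km; r₂ = 4.98 × 1.496×10^8 = 7.45008×10^8 km.
Semi-major axis of the transfer orbit: a_t = (1.341912×10^8 + 7.45008×10^8)/2 = 4.395996×10^8 km.
At r₁ the circular-orbit speed is v₁ = √(μ/r₁) = 31.4776 km/s.
On the transfer ellipse at r₁, vis-viva gives v_p = √[μ(2/r₁ − 1/a_t)] = 40.9782 km/s.
First burn Δv₁ = |v_p − v₁| = 9.501 km/s.
At r₂, v₂ = √(μ/r₂) = 13.359 km/s.
Transfer-orbit speed at r₂: v_a = √[μ(2/r₂ − 1/a_t)] = 7.3810 km/s.
Second burn Δv₂ = |v₂ − v_a| = 5.978 km/s.
Δv = Δv₁ + Δv₂ = 9.501 + 5.978 = 15.48 km/s.

Δv = 15500 m/s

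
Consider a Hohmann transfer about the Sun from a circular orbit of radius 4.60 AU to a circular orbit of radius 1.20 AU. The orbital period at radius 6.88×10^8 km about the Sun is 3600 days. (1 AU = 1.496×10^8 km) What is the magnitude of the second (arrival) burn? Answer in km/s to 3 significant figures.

From Kepler's third law T² = 4π²r³/μ at r = 6.88×10^8 km, T = 3600 days = 3600 × 86400 s = 3.1104×10^8 s: μ = 4π²r³/T² = 1.32890×10^11 km³/s².
In km: r₁ = 4.60 × 1.496×10^8 = 6.8816×10^8 km; r₂ = 1.20 × 1.496×10^8 = 1.7952×10^8 km.
Transfer-ellipse semi-major axis a_t = (r₁ + r₂)/2 = (6.8816×10^8 + 1.7952×10^8)/2 = 4.3384×10^8 km.
On the circular orbit at r = 1.7952×10^8 km, v_c = √(μ/r) = 27.208 km/s.
Vis-viva on the transfer ellipse at r = 1.7952×10^8 km gives v_t = √[μ(2/r − 1/a_t)] = 34.267 km/s.
Δv₂ = |v_t − v_c| = |34.267 − 27.208| = 7.059 km/s.

Δv₂ = 7.06 km/s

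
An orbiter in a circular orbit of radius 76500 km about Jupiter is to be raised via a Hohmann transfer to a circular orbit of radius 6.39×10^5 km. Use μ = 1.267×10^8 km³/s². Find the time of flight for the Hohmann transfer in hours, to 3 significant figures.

t = 16.6 hours

The Hohmann ellipse has a_t = (r₁ + r₂)/2 = 3.5775×10^5 km.
Transfer time t = π√(a_t³/μ) = π√((3.5775×10^5)³ / 1.267×10^8) = 59720 s.
Converting: 59720 s ÷ 3600 s/hour = 16.6 hours.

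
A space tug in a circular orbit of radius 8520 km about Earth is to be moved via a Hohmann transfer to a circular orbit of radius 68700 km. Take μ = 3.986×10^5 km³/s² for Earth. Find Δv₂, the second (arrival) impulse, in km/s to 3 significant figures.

Semi-major axis of the transfer orbit: a_t = (8520 + 68700)/2 = 38610 km.
On the circular orbit at r = 68700 km, v_c = √(μ/r) = 2.409 km/s.
Vis-viva on the transfer ellipse at r = 68700 km gives v_t = √[μ(2/r − 1/a_t)] = 1.132 km/s.
Δv₂ = |v_t − v_c| = |1.132 − 2.409| = 1.277 km/s.

Δv₂ = 1.28 km/s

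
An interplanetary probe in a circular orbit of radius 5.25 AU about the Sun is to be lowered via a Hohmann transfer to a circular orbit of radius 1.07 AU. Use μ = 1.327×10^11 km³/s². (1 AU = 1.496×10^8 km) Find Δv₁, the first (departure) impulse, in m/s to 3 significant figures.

Δv₁ = 5430 m/s

In km: r₁ = 5.25 × 1.496×10^8 = 7.854×10^8 km; r₂ = 1.07 × 1.496×10^8 = 1.60072×10^8 km.
Semi-major axis of the transfer orbit: a_t = (7.854×10^8 + 1.60072×10^8)/2 = 4.72736×10^8 km.
On the circular orbit at r = 7.854×10^8 km, v_c = √(μ/r) = 12.9984 km/s.
Vis-viva on the transfer ellipse at r = 7.854×10^8 km gives v_t = √[μ(2/r − 1/a_t)] = 7.56377 km/s.
Δv₁ = |v_t − v_c| = |7.56377 − 12.9984| = 5.435 km/s.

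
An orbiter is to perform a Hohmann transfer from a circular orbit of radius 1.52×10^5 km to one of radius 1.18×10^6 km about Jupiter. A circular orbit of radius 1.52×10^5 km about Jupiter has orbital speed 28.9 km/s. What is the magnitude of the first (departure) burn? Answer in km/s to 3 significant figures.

From the circular-orbit relation v² = μ/r at r = 1.52×10^5 km: μ = v²r = (28.9)² × 1.52×10^5 = 1.26952×10^8 km³/s².
Transfer-ellipse semi-major axis a_t = (r₁ + r₂)/2 = (1.520×10^5 + 1.180×10^6)/2 = 6.660×10^5 km.
On the circular orbit at r = 1.520×10^5 km, v_c = √(μ/r) = 28.900 km/s.
Transfer-orbit speed at the same r (vis-viva, a = a_t): v_t = √[μ(2/r − 1/a_t)] = 38.468 km/s.
Δv₁ = |v_t − v_c| = |38.468 − 28.900| = 9.568 km/s.

Δv₁ = 9.57 km/s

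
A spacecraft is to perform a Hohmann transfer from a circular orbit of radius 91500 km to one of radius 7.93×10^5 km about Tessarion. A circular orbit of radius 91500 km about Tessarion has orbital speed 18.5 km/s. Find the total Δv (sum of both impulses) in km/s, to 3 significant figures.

From the circular-orbit relation v² = μ/r at r = 91500 km: μ = v²r = (18.5)² × 91500 = 3.13159×10^7 km³/s².
The Hohmann ellipse has a_t = (r₁ + r₂)/2 = 4.4225×10^5 km.
Circular speed at r₁: v₁ = √(μ/r₁) = √(3.13159×10^7/91500) = 18.500 km/s.
Transfer-orbit speed at r₁ (v² = μ(2/r − 1/a)): v_p = √[μ(2/r₁ − 1/a_t)] = 24.773 km/s.
First burn Δv₁ = |v_p − v₁| = 6.273 km/s.
At r₂, v₂ = √(μ/r₂) = 6.284 km/s.
Transfer-orbit speed at r₂: v_a = √[μ(2/r₂ − 1/a_t)] = 2.858 km/s.
Second burn Δv₂ = |v₂ − v_a| = 3.426 km/s.
Total Δv = Δv₁ + Δv₂ = 9.699 km/s.

Δv = 9.70 km/s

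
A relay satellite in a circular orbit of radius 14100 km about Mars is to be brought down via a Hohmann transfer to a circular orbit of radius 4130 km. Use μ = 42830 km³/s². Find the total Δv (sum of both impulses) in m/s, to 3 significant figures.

Semi-major axis of the transfer orbit: a_t = (14100 + 4130)/2 = 9115 km.
At r₁ the circular-orbit speed is v₁ = √(μ/r₁) = 1.7429 km/s.
Transfer-orbit speed at r₁ (vis-viva equation): v_a = √[μ(2/r₁ − 1/a_t)] = 1.1732 km/s.
First burn Δv₁ = |v_a − v₁| = 0.5697 km/s.
Circular speed at r₂: v₂ = √(μ/r₂) = 3.22032 km/s.
Transfer-orbit speed at r₂: v_p = √[μ(2/r₂ − 1/a_t)] = 4.00526 km/s.
Second burn Δv₂ = |v₂ − v_p| = 0.7849 km/s.
Δv = Δv₁ + Δv₂ = 0.5697 + 0.7849 = 1.355 km/s.

Δv = 1350 m/s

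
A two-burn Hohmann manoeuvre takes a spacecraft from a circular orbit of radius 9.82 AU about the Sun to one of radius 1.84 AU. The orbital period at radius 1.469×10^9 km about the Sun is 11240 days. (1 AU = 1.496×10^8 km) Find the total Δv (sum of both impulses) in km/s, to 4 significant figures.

From Kepler's third law T² = 4π²r³/μ at r = 1.469×10^9 km, T = 11240 days = 11240 × 86400 s = 9.71136×10^8 s: μ = 4π²r³/T² = 1.32698×10^11 km³/s².
In km: r₁ = 9.82 × 1.496×10^8 = 1.469072×10^9 km; r₂ = 1.84 × 1.496×10^8 = 2.75264×10^8 km.
Semi-major axis of the transfer orbit: a_t = (1.469072×10^9 + 2.75264×10^8)/2 = 8.72168×10^8 km.
At r₁ the circular-orbit speed is v₁ = √(μ/r₁) = 9.504 km/s.
Transfer-orbit speed at r₁ (vis-viva): v_a = √[μ(2/r₁ − 1/a_t)] = 5.339 km/s.
First burn Δv₁ = |v_a − v₁| = 4.165 km/s.
At r₂, v₂ = √(μ/r₂) = 21.95623 km/s.
Transfer-orbit speed at r₂: v_p = √[μ(2/r₂ − 1/a_t)] = 28.49570 km/s.
Second burn Δv₂ = |v₂ − v_p| = 6.539 km/s.
Δv = Δv₁ + Δv₂ = 4.165 + 6.539 = 10.70 km/s.

Δv = 10.70 km/s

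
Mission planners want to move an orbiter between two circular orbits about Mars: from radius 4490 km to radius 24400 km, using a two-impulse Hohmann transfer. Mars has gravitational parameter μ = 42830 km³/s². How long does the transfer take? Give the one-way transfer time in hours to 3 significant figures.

t = 7.32 hours

The Hohmann ellipse has a_t = (r₁ + r₂)/2 = 14445 km.
Half the transfer-orbit period gives t = π√(a_t³/μ) = 26350 s.
Converting: 26350 s ÷ 3600 s/hour = 7.32 hours.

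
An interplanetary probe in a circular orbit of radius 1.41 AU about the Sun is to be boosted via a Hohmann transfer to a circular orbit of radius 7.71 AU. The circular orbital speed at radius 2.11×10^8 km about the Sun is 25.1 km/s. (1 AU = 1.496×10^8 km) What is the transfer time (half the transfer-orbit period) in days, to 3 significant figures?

t = 1780 days

From the circular-orbit relation v² = μ/r at r = 2.11×10^8 km: μ = v²r = (25.1)² × 2.11×10^8 = 1.32932×10^11 km³/s².
In km: r₁ = 1.41 × 1.496×10^8 = 2.10936×10^8 km; r₂ = 7.71 × 1.496×10^8 = 1.153416×10^9 km.
The Hohmann ellipse has a_t = (r₁ + r₂)/2 = 6.82176×10^8 km.
By Kepler's third law the transfer-orbit period is T = 2π√(a_t³/μ), so t = T/2 = 1.535×10^8 s.
Converting: 1.535×10^8 s ÷ 86400 s/day = 1780 days.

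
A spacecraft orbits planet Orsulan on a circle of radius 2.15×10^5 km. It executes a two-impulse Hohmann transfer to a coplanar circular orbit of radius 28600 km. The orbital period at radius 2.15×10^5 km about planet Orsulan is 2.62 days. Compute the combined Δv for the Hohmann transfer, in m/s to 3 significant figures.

From Kepler's third law T² = 4π²r³/μ at r = 2.15×10^5 km, T = 2.62 days = 2.62 × 86400 s = 2.26368×10^5 s: μ = 4π²r³/T² = 7.65676×10^6 km³/s².
Transfer-ellipse semi-major axis a_t = (r₁ + r₂)/2 = (2.150×10^5 + 28600)/2 = 1.218×10^5 km.
Circular speed at r₁: v₁ = √(μ/r₁) = √(7.65676×10^6/2.150×10^5) = 5.968 km/s.
On the transfer ellipse at r₁, vis-viva equation gives v_a = √[μ(2/r₁ − 1/a_t)] = 2.892 km/s.
First burn Δv₁ = |v_a − v₁| = 3.076 km/s.
Circular speed at r₂: v₂ = √(μ/r₂) = 16.362 km/s.
Transfer-orbit speed at r₂: v_p = √[μ(2/r₂ − 1/a_t)] = 21.739 km/s.
Second burn Δv₂ = |v₂ − v_p| = 5.377 km/s.
Total Δv = Δv₁ + Δv₂ = 8.453 km/s.

Δv = 8450 m/s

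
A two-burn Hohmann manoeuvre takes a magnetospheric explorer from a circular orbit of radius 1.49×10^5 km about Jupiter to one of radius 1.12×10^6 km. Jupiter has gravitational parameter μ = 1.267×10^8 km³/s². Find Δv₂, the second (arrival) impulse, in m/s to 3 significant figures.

The Hohmann ellipse has a_t = (r₁ + r₂)/2 = 6.345×10^5 km.
Circular speed at r = 1.120×10^6 km: v_c = √(μ/r) = 10.636 km/s.
Transfer-orbit speed at the same r (vis-viva, a = a_t): v_t = √[μ(2/r − 1/a_t)] = 5.1541 km/s.
Δv₂ = |v_t − v_c| = |5.1541 − 10.636| = 5.482 km/s.

Δv₂ = 5480 m/s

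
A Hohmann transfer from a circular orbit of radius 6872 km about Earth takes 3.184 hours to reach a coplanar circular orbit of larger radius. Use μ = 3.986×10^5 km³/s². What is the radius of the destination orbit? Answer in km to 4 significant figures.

Transfer time t = 3.184 hours = 11462.4 s, and t = π√(a_t³/μ).
So a_t = (μ t²/π²)^(1/3) = (3.986×10^5 × (11462.4)² / π²)^(1/3) = 17442 km.
Since a_t = (r₁ + r₂)/2, r₂ = 2a_t − r₁ = 2×17442 − 6872 = 28012 km.

r₂ = 28010 km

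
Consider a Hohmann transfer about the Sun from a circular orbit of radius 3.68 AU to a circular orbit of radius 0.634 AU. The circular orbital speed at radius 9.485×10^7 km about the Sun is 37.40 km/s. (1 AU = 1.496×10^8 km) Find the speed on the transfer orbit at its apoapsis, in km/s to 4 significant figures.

From the circular-orbit relation v² = μ/r at r = 9.485×10^7 km: μ = v²r = (37.40)² × 9.485×10^7 = 1.32672×10^11 km³/s².
In km: r₁ = 3.68 × 1.496×10^8 = 5.50528×10^8 km; r₂ = 0.634 × 1.496×10^8 = 9.48464×10^7 km.
Semi-major axis of the transfer orbit: a_t = (5.50528×10^8 + 9.48464×10^7)/2 = 3.226872×10^8 km.
The apoapsis of the transfer ellipse is at r = 5.50528×10^8 km.
Applying v² = μ(2/r − 1/a_t): v = 8.416 km/s.

v = 8.416 km/s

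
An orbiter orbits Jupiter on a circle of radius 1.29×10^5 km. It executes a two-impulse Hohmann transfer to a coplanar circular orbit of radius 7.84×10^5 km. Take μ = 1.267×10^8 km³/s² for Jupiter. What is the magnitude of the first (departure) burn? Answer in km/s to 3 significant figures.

Transfer-ellipse semi-major axis a_t = (r₁ + r₂)/2 = (1.290×10^5 + 7.840×10^5)/2 = 4.565×10^5 km.
Circular speed at r = 1.290×10^5 km: v_c = √(μ/r) = 31.340 km/s.
Transfer-orbit speed at the same r (vis-viva, a = a_t): v_t = √[μ(2/r − 1/a_t)] = 41.071 km/s.
Δv₁ = |v_t − v_c| = |41.071 − 31.340| = 9.731 km/s.

Δv₁ = 9.73 km/s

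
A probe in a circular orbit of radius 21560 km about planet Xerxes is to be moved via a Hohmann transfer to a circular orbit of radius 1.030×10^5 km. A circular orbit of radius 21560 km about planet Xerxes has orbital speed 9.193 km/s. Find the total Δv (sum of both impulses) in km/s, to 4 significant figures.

Δv = 4.361 km/s

From the circular-orbit relation v² = μ/r at r = 21560 km: μ = v²r = (9.193)² × 21560 = 1.82206×10^6 km³/s².
Transfer-ellipse semi-major axis a_t = (r₁ + r₂)/2 = (21560 + 1.030×10^5)/2 = 62280 km.
At r₁ the circular-orbit speed is v₁ = √(μ/r₁) = 9.19300 km/s.
On the transfer ellipse at r₁, v² = μ(2/r − 1/a) gives v_p = √[μ(2/r₁ − 1/a_t)] = 11.8223 km/s.
First burn Δv₁ = |v_p − v₁| = 2.6293 km/s.
Circular speed at r₂: v₂ = √(μ/r₂) = 4.2059 km/s.
Transfer-orbit speed at r₂: v_a = √[μ(2/r₂ − 1/a_t)] = 2.4746 km/s.
Second burn Δv₂ = |v₂ − v_a| = 1.7313 km/s.
Total Δv = Δv₁ + Δv₂ = 4.361 km/s.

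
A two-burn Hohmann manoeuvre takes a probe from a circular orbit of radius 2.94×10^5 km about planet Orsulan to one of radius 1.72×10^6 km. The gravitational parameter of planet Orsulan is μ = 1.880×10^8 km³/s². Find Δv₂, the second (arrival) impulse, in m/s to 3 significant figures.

Δv₂ = 4810 m/s

Semi-major axis of the transfer orbit: a_t = (2.940×10^5 + 1.720×10^6)/2 = 1.007×10^6 km.
Circular speed at r = 1.720×10^6 km: v_c = √(μ/r) = 10.455 km/s.
Vis-viva on the transfer ellipse at r = 1.720×10^6 km gives v_t = √[μ(2/r − 1/a_t)] = 5.6490 km/s.
Δv₂ = |v_t − v_c| = |5.6490 − 10.455| = 4.806 km/s.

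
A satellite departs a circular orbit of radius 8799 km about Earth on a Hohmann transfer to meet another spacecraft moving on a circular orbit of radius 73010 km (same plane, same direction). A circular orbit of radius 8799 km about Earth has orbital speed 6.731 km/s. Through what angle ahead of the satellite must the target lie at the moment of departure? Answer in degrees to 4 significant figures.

φ = 104.5°

From the circular-orbit relation v² = μ/r at r = 8799 km: μ = v²r = (6.731)² × 8799 = 3.98651×10^5 km³/s².
Semi-major axis of the transfer orbit: a_t = (8799 + 73010)/2 = 40904.5 km.
Transfer time t = π√(a_t³/μ) = 41163 s.
Target angular speed ω₂ = √(μ/r₂³) = 3.2005×10^-5 rad/s.
Angle swept by the target during transfer: ω₂·t = 1.3174 rad = 75.48°.
The satellite traverses 180° on the transfer ellipse, so the target must lead by 180° − 75.48° = 104.5°.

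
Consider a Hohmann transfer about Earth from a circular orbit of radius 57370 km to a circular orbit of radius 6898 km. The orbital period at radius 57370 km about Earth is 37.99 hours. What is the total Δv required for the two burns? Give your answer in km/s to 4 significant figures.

From Kepler's third law T² = 4π²r³/μ at r = 57370 km, T = 37.99 hours = 37.99 × 3600 s = 1.36764×10^5 s: μ = 4π²r³/T² = 3.98539×10^5 km³/s².
The Hohmann ellipse has a_t = (r₁ + r₂)/2 = 32134 km.
At r₁ the circular-orbit speed is v₁ = √(μ/r₁) = 2.636 km/s.
Transfer-orbit speed at r₁ (vis-viva): v_a = √[μ(2/r₁ − 1/a_t)] = 1.221 km/s.
First burn Δv₁ = |v_a − v₁| = 1.415 km/s.
At r₂, v₂ = √(μ/r₂) = 7.6011 km/s.
Transfer-orbit speed at r₂: v_p = √[μ(2/r₂ − 1/a_t)] = 10.156 km/s.
Second burn Δv₂ = |v₂ − v_p| = 2.555 km/s.
Total Δv = Δv₁ + Δv₂ = 3.970 km/s.

Δv = 3.970 km/s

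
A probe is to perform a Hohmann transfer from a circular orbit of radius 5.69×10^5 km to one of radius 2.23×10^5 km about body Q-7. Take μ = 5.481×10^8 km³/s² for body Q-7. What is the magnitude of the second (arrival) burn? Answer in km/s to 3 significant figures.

Δv₂ = 9.85 km/s

Transfer-ellipse semi-major axis a_t = (r₁ + r₂)/2 = (5.690×10^5 + 2.230×10^5)/2 = 3.960×10^5 km.
Circular speed at r = 2.230×10^5 km: v_c = √(μ/r) = 49.5767 km/s.
Transfer-orbit speed at the same r (vis-viva, a = a_t): v_t = √[μ(2/r − 1/a_t)] = 59.4273 km/s.
Δv₂ = |v_t − v_c| = |59.4273 − 49.5767| = 9.851 km/s.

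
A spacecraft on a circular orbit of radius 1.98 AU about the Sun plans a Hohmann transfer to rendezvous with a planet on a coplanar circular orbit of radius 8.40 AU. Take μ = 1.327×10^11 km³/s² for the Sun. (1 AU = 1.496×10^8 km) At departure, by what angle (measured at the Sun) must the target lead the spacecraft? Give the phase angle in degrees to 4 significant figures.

In km: r₁ = 1.98 × 1.496×10^8 = 2.96208×10^8 km; r₂ = 8.40 × 1.496×10^8 = 1.25664×10^9 km.
The Hohmann ellipse has a_t = (r₁ + r₂)/2 = 7.76424×10^8 km.
Transfer time t = π√(a_t³/μ) = 1.86579×10^8 s.
The target's mean motion on its circular orbit is ω₂ = √(μ/r₂³) = 8.17747×10^-9 rad/s.
Angle swept by the target during transfer: ω₂·t = 1.5257 rad = 87.42°.
The spacecraft traverses 180° on the transfer ellipse, so the target must lead by 180° − 87.42° = 92.58°.

φ = 92.58°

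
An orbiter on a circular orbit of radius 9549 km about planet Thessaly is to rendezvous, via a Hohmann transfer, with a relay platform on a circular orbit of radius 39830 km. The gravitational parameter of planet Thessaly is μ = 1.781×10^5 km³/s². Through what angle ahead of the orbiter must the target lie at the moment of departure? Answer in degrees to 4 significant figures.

Transfer-ellipse semi-major axis a_t = (r₁ + r₂)/2 = (9549 + 39830)/2 = 24689.5 km.
The half-period of the transfer ellipse is t = π√(a_t³/μ) = 28880 s.
Target angular speed ω₂ = √(μ/r₂³) = 5.309×10^-5 rad/s.
Angle swept by the target during transfer: ω₂·t = 1.5332 rad = 87.85°.
Arrival is 180° from departure on the ellipse, so φ = 180° − 87.85° = 92.15°.

φ = 92.15°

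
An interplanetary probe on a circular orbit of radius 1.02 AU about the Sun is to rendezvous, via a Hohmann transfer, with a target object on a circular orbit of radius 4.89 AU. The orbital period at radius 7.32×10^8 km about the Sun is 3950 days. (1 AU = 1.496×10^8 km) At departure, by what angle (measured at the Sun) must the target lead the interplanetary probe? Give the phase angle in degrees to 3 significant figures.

From Kepler's third law T² = 4π²r³/μ at r = 7.32×10^8 km, T = 3950 days = 3950 × 86400 s = 3.4128×10^8 s: μ = 4π²r³/T² = 1.32945×10^11 km³/s².
In km: r₁ = 1.02 × 1.496×10^8 = 1.52592×10^8 km; r₂ = 4.89 × 1.496×10^8 = 7.31544×10^8 km.
Semi-major axis of the transfer orbit: a_t = (1.52592×10^8 + 7.31544×10^8)/2 = 4.42068×10^8 km.
Transfer time t = π√(a_t³/μ) = 8.0084×10^7 s.
Target angular speed ω₂ = √(μ/r₂³) = 1.8428×10^-8 rad/s.
Angle swept by the target during transfer: ω₂·t = 1.4758 rad = 84.56°.
Arrival is 180° from departure on the ellipse, so φ = 180° − 84.56° = 95.4°.

φ = 95.4°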